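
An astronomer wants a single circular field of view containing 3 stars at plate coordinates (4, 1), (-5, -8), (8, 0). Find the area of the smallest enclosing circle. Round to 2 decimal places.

Call the three points A, B, C in the order given.
Side lengths²: AB² = 162, AC² = 17, BC² = 233.
Since BC² = 233 ≥ 162 + 17 = 179, the angle opposite BC is not acute, so the smallest enclosing circle has BC as diameter.
Centre = midpoint of BC = (1.5, -4), r² = 233/4 = 58.25.
Area = π·r² = π·58.25 ≈ 183.00.

183.00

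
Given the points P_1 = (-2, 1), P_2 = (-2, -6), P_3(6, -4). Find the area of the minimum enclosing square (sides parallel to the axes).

64

The bounding box has width 8 and height 7.
An axis-aligned square enclosing the set must have side ≥ max(width, height).
So the minimum side is max(8, 7) = 8.
Area = 8² = 64.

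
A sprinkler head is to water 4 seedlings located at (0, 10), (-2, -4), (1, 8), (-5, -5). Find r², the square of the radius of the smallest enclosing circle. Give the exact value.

62.5

By Welzl's lemma the MEC is supported by two points (diametrically opposite) or three points (on a circumcircle).
The farthest pair is (0, 10)–(-5, -5) with squared distance 250. The circle on this segment as diameter has centre (-2.5, 2.5) and r² = 250/4 = 62.5.
Check (-2, -4): distance² to centre = 42.5 ≤ 62.5, so it lies inside.
All remaining points lie in this disk, and no smaller disk contains both endpoints, so this is the minimum enclosing circle.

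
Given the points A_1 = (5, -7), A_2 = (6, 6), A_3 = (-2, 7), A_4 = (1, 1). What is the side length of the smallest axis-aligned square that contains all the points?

The bounding box has width 8 and height 14.
An axis-aligned square enclosing the set must have side ≥ max(width, height).
So the minimum side is max(8, 14) = 14.

14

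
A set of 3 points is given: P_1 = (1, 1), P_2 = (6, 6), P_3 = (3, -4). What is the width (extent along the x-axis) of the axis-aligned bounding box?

max x = 6, min x = 1, so width = 5.

5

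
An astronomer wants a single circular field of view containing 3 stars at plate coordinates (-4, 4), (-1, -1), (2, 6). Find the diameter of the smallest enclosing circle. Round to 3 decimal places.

Call the three points A, B, C in the order given.
Side lengths²: AB² = 34, AC² = 40, BC² = 58.
Since BC² = 58 < 40 + 34 = 74, the triangle is acute, so the smallest enclosing circle is the circumcircle.
Circumcentre = (-5/18, 17/6), r² = 2465/162.
Diameter = 2r = 2√(2465/162) ≈ 7.802.

7.802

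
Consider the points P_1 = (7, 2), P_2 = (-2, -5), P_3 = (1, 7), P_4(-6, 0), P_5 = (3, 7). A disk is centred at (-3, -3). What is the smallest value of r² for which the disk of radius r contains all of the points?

136

The required radius is the distance from (-3, -3) to the farthest point.
Squared distances: 125, 5, 116, 18, 136.
Maximum is 136, attained at P_5.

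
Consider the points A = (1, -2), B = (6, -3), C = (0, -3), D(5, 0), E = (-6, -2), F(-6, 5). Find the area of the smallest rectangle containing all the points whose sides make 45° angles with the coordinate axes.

In coordinates u = x + y, v = x − y the rectangle is axis-aligned; the map (x,y)→(u,v) scales areas by 2.
u-values: -1, 3, -3, 5, -8, -1; range = 5 − (-8) = 13.
v-values: 3, 9, 3, 5, -4, -11; range = 9 − (-11) = 20.
Area = (13 × 20) / 2 = 130.

130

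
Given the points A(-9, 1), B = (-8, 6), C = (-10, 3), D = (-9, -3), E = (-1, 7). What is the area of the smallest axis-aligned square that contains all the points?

The bounding box has width 9 and height 10.
An axis-aligned square enclosing the set must have side ≥ max(width, height).
So the minimum side is max(9, 10) = 10.
Area = 10² = 100.

100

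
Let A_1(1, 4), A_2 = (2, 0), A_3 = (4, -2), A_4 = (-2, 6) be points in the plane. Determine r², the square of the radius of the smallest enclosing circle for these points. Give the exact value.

25

The minimum enclosing circle of a finite set is fixed by two of the points (as a diameter) or three (as a circumcircle).
The farthest pair is A_3–A_4 with squared distance 100. The circle on this segment as diameter has centre (1, 2) and r² = 100/4 = 25.
Check A_1: distance² to centre = 4 ≤ 25, so it lies inside.
All remaining points lie in this disk, and no smaller disk contains both endpoints, so this is the minimum enclosing circle.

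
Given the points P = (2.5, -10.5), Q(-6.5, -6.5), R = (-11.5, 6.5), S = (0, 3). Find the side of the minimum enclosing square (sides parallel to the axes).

17

The bounding box has width 14 and height 17.
An axis-aligned square enclosing the set must have side ≥ max(width, height).
So the minimum side is max(14, 17) = 17.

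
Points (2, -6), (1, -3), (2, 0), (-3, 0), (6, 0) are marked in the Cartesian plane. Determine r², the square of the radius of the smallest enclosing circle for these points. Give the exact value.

793/36

The minimum enclosing circle of a finite set is fixed by two of the points (as a diameter) or three (as a circumcircle).
The minimum enclosing circle is determined by three boundary points: (2, -6), (-3, 0), (6, 0).
Their circumcentre is (1.5, -4/3) with r² = 793/36.
The farthest remaining point (1, -3) is at distance² 109/36 ≤ 793/36.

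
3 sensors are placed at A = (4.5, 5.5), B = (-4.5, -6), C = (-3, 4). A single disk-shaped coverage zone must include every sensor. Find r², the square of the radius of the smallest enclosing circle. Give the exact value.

Side lengths²: AB² = 213.25, AC² = 58.5, BC² = 102.25.
Since AB² = 213.25 ≥ 102.25 + 58.5 = 160.75, the angle opposite AB is not acute, so the smallest enclosing circle has AB as diameter.
Centre = midpoint of AB = (0, -0.25), r² = 213.25/4 = 53.3125.

53.3125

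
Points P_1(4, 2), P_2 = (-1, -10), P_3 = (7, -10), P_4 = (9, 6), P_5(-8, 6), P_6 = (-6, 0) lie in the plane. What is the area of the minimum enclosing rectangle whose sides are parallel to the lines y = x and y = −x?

403

In coordinates u = x + y, v = x − y the rectangle is axis-aligned; the map (x,y)→(u,v) scales areas by 2.
u-values: 6, -11, -3, 15, -2, -6; range = 15 − (-11) = 26.
v-values: 2, 9, 17, 3, -14, -6; range = 17 − (-14) = 31.
Area = (26 × 31) / 2 = 403.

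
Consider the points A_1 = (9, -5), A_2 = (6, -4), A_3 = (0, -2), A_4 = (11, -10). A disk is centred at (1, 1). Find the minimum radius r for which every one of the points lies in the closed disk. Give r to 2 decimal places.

The required radius is the distance from (1, 1) to the farthest point.
Squared distances: 100, 50, 10, 221.
Maximum is 221, attained at A_4.
r = √221 ≈ 14.87.

14.87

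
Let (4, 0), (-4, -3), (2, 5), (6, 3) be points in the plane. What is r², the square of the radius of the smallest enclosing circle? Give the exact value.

A smallest enclosing disk is always determined by at most three of the input points on its boundary.
The farthest pair is (-4, -3)–(6, 3) with squared distance 136. The circle on this segment as diameter has centre (1, 0) and r² = 136/4 = 34.
Check (4, 0): distance² to centre = 9 ≤ 34, so it lies inside.
All remaining points lie in this disk, and no smaller disk contains both endpoints, so this is the minimum enclosing circle.

34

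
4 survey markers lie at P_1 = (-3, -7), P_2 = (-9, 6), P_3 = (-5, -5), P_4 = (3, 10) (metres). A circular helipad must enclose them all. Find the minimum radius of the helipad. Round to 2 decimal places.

The minimum enclosing circle is determined by three boundary points: P_1, P_2, P_4.
Their circumcentre is (-17/18, 11/6) with r² = 13325/162.
The farthest remaining point P_3 is at distance² 10229/162 ≤ 13325/162.
r = √(13325/162) ≈ 9.07.

9.07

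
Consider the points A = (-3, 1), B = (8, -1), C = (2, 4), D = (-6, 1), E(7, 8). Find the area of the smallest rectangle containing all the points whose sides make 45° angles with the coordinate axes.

160

In coordinates u = x + y, v = x − y the rectangle is axis-aligned; the map (x,y)→(u,v) scales areas by 2.
u-values: -2, 7, 6, -5, 15; range = 15 − (-5) = 20.
v-values: -4, 9, -2, -7, -1; range = 9 − (-7) = 16.
Area = (20 × 16) / 2 = 160.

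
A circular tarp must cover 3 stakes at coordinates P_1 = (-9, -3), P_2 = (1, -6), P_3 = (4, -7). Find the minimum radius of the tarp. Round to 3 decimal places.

Side lengths²: P_1P_2² = 109, P_1P_3² = 185, P_2P_3² = 10.
Since P_1P_3² = 185 ≥ 109 + 10 = 119, the angle opposite P_1P_3 is not acute, so the smallest enclosing circle has P_1P_3 as diameter.
Centre = midpoint of P_1P_3 = (-2.5, -5), r² = 185/4 = 46.25.
r = √(46.25) ≈ 6.801.

6.801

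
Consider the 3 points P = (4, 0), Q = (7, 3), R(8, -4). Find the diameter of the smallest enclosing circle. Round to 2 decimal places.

7.07

Side lengths²: PQ² = 18, PR² = 32, QR² = 50.
Since QR² = 50 ≥ 32 + 18 = 50, the angle opposite QR is not acute, so the smallest enclosing circle has QR as diameter.
Centre = midpoint of QR = (7.5, -0.5), r² = 50/4 = 12.5.
Diameter = 2r = 2√(12.5) ≈ 7.07.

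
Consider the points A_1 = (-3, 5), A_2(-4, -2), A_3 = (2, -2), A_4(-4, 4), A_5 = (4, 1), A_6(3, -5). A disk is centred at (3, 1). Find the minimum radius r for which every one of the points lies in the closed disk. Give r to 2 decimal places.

7.62

The required radius is the distance from (3, 1) to the farthest point.
Squared distances: 52, 58, 10, 58, 1, 36.
Maximum is 58, attained at A_2.
r = √58 ≈ 7.62.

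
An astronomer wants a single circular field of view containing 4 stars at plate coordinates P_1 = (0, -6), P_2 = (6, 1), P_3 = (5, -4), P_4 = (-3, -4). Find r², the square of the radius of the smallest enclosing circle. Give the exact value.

A smallest enclosing disk is always determined by at most three of the input points on its boundary.
The farthest pair is P_2–P_4 with squared distance 106. The circle on this segment as diameter has centre (1.5, -1.5) and r² = 106/4 = 26.5.
Check P_1: distance² to centre = 22.5 ≤ 26.5, so it lies inside.
All remaining points lie in this disk, and no smaller disk contains both endpoints, so this is the minimum enclosing circle.

26.5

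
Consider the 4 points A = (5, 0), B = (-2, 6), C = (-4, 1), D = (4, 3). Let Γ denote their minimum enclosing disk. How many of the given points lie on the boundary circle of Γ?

3

By Welzl's lemma the MEC is supported by two points (diametrically opposite) or three points (on a circumcircle).
The minimum enclosing circle is determined by three boundary points: A, B, C.
Their circumcentre is (63/94, 191/94) with r² = 101065/4418.
The farthest remaining point D is at distance² 53125/4418 ≤ 101065/4418.
The points at distance exactly r from the centre are A, B, C — 3 points.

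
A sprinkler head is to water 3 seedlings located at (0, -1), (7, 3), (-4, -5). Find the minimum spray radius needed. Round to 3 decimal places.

6.801

Call the three points A, B, C in the order given.
Side lengths²: AB² = 65, AC² = 32, BC² = 185.
Since BC² = 185 ≥ 65 + 32 = 97, the angle opposite BC is not acute, so the smallest enclosing circle has BC as diameter.
Centre = midpoint of BC = (1.5, -1), r² = 185/4 = 46.25.
r = √(46.25) ≈ 6.801.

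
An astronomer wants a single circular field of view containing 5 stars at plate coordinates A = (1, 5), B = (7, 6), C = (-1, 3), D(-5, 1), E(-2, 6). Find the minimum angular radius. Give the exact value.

By Welzl's lemma the MEC is supported by two points (diametrically opposite) or three points (on a circumcircle).
The farthest pair is B–D with squared distance 169. The circle on this segment as diameter has centre (1, 3.5) and r² = 169/4 = 42.25.
Check A: distance² to centre = 2.25 ≤ 42.25, so it lies inside.
All remaining points lie in this disk, and no smaller disk contains both endpoints, so this is the minimum enclosing circle.
r = √(42.25) = 6.5.

6.5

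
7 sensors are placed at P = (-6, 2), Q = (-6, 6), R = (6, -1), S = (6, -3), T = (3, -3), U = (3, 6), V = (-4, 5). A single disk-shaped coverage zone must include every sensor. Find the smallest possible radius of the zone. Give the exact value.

The farthest pair is Q–S with squared distance 225. The circle on this segment as diameter has centre (0, 1.5) and r² = 225/4 = 56.25.
Check P: distance² to centre = 36.25 ≤ 56.25, so it lies inside.
All remaining points lie in this disk, and no smaller disk contains both endpoints, so this is the minimum enclosing circle.
r = √(56.25) = 7.5.

7.5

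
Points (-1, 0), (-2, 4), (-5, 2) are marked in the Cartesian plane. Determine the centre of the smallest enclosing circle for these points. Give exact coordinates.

Call the three points A, B, C in the order given.
Side lengths²: AB² = 17, AC² = 20, BC² = 13.
Since AC² = 20 < 17 + 13 = 30, the triangle is acute, so the smallest enclosing circle is the circumcircle.
Circumcentre = (-37/14, 12/7), r² = 1105/196.
Centre = (-37/14, 12/7).

(-37/14, 12/7)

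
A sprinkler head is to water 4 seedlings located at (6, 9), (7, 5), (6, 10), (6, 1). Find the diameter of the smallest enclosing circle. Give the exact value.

By Welzl's lemma the MEC is supported by two points (diametrically opposite) or three points (on a circumcircle).
The farthest pair is (6, 10)–(6, 1) with squared distance 81. The circle on this segment as diameter has centre (6, 5.5) and r² = 81/4 = 20.25.
Check (6, 9): distance² to centre = 12.25 ≤ 20.25, so it lies inside.
All remaining points lie in this disk, and no smaller disk contains both endpoints, so this is the minimum enclosing circle.
Diameter = 2r = 2√(20.25) = 9.

9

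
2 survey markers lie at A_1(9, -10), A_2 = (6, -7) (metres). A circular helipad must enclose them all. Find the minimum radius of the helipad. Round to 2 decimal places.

The smallest circle enclosing two points has them as diameter endpoints.
Centre = midpoint = (7.5, -8.5); r² = |A_1A_2|²/4 = 18/4 = 4.5.
r = √(4.5) ≈ 2.12.

2.12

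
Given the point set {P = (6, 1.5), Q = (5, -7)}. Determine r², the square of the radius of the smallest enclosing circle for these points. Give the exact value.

The smallest circle enclosing two points has them as diameter endpoints.
Centre = midpoint = (5.5, -2.75); r² = |PQ|²/4 = 73.25/4 = 18.3125.

18.3125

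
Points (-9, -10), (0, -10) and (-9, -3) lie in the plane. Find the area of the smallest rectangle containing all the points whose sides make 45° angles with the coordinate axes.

In coordinates u = x + y, v = x − y the rectangle is axis-aligned; the map (x,y)→(u,v) scales areas by 2.
u-values: -19, -10, -12; range = -10 − (-19) = 9.
v-values: 1, 10, -6; range = 10 − (-6) = 16.
Area = (9 × 16) / 2 = 72.

72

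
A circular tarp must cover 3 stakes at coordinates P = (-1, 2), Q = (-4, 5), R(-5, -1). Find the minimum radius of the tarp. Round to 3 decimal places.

3.072

Side lengths²: PQ² = 18, PR² = 25, QR² = 37.
Since QR² = 37 < 25 + 18 = 43, the triangle is acute, so the smallest enclosing circle is the circumcircle.
Circumcentre = (-57/14, 27/14), r² = 925/98.
r = √(925/98) ≈ 3.072.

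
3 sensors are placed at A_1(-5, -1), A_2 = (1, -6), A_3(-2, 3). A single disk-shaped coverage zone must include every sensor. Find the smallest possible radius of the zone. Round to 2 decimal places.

4.74

Side lengths²: A_1A_2² = 61, A_1A_3² = 25, A_2A_3² = 90.
Since A_2A_3² = 90 ≥ 61 + 25 = 86, the angle opposite A_2A_3 is not acute, so the smallest enclosing circle has A_2A_3 as diameter.
Centre = midpoint of A_2A_3 = (-0.5, -1.5), r² = 90/4 = 22.5.
r = √(22.5) ≈ 4.74.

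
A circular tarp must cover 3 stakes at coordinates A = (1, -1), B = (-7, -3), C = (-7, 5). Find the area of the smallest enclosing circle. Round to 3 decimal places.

83.449

Side lengths²: AB² = 68, AC² = 100, BC² = 64.
Since AC² = 100 < 68 + 64 = 132, the triangle is acute, so the smallest enclosing circle is the circumcircle.
Circumcentre = (-3.75, 1), r² = 26.5625.
Area = π·r² = π·26.5625 ≈ 83.449.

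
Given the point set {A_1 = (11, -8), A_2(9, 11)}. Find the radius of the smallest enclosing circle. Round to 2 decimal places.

9.55

The smallest circle enclosing two points has them as diameter endpoints.
Centre = midpoint = (10, 1.5); r² = |A_1A_2|²/4 = 365/4 = 91.25.
r = √(91.25) ≈ 9.55.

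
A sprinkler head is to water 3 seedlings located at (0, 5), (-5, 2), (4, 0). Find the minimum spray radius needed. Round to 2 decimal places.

4.61

Call the three points A, B, C in the order given.
Side lengths²: AB² = 34, AC² = 41, BC² = 85.
Since BC² = 85 ≥ 41 + 34 = 75, the angle opposite BC is not acute, so the smallest enclosing circle has BC as diameter.
Centre = midpoint of BC = (-0.5, 1), r² = 85/4 = 21.25.
r = √(21.25) ≈ 4.61.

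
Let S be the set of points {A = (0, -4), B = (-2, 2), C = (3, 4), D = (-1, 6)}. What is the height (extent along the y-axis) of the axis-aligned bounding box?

max y = 6, min y = -4, so height = 10.

10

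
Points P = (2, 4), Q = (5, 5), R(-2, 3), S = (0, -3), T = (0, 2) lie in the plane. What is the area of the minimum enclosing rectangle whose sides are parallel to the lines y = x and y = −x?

In coordinates u = x + y, v = x − y the rectangle is axis-aligned; the map (x,y)→(u,v) scales areas by 2.
u-values: 6, 10, 1, -3, 2; range = 10 − (-3) = 13.
v-values: -2, 0, -5, 3, -2; range = 3 − (-5) = 8.
Area = (13 × 8) / 2 = 52.

52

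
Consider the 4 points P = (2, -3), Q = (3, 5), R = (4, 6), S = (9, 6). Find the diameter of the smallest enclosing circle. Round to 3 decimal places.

11.402

The minimum enclosing circle of a finite set is fixed by two of the points (as a diameter) or three (as a circumcircle).
The farthest pair is P–S with squared distance 130. The circle on this segment as diameter has centre (5.5, 1.5) and r² = 130/4 = 32.5.
Check Q: distance² to centre = 18.5 ≤ 32.5, so it lies inside.
All remaining points lie in this disk, and no smaller disk contains both endpoints, so this is the minimum enclosing circle.
Diameter = 2r = 2√(32.5) ≈ 11.402.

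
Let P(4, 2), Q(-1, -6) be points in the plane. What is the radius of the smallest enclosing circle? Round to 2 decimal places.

The smallest circle enclosing two points has them as diameter endpoints.
Centre = midpoint = (1.5, -2); r² = |PQ|²/4 = 89/4 = 22.25.
r = √(22.25) ≈ 4.72.

4.72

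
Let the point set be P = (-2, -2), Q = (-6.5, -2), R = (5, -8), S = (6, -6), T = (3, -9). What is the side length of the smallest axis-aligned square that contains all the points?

The bounding box has width 12.5 and height 7.
An axis-aligned square enclosing the set must have side ≥ max(width, height).
So the minimum side is max(12.5, 7) = 12.5.

12.5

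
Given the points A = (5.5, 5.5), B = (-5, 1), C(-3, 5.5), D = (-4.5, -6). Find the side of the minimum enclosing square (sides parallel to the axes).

The bounding box has width 10.5 and height 11.5.
An axis-aligned square enclosing the set must have side ≥ max(width, height).
So the minimum side is max(10.5, 11.5) = 11.5.

11.5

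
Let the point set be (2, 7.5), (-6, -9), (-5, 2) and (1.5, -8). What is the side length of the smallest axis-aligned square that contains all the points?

The bounding box has width 8 and height 16.5.
An axis-aligned square enclosing the set must have side ≥ max(width, height).
So the minimum side is max(8, 16.5) = 16.5.

16.5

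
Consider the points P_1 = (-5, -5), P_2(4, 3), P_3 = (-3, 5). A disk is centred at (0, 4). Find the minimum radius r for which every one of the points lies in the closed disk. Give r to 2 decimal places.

10.30

The required radius is the distance from (0, 4) to the farthest point.
Squared distances: 106, 17, 10.
Maximum is 106, attained at P_1.
r = √106 ≈ 10.30.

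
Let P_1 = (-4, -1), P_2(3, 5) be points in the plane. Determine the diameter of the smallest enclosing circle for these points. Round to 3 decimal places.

9.220

The smallest circle enclosing two points has them as diameter endpoints.
Centre = midpoint = (-0.5, 2); r² = |P_1P_2|²/4 = 85/4 = 21.25.
Diameter = 2r = 2√(21.25) ≈ 9.220.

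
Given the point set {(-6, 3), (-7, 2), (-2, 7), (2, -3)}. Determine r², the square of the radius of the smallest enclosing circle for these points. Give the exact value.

1537/49

A smallest enclosing disk is always determined by at most three of the input points on its boundary.
The minimum enclosing circle is determined by three boundary points: (-7, 2), (-2, 7), (2, -3).
Their circumcentre is (-10/7, 10/7) with r² = 1537/49.
The farthest remaining point (-6, 3) is at distance² 1145/49 ≤ 1537/49.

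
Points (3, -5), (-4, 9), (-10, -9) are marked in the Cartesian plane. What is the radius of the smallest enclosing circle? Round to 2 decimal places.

Call the three points A, B, C in the order given.
Side lengths²: AB² = 245, AC² = 185, BC² = 360.
Since BC² = 360 < 245 + 185 = 430, the triangle is acute, so the smallest enclosing circle is the circumcircle.
Circumcentre = (-5.5, -0.5), r² = 92.5.
r = √(92.5) ≈ 9.62.

9.62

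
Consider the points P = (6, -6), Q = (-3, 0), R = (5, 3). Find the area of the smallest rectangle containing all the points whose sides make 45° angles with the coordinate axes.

82.5

In coordinates u = x + y, v = x − y the rectangle is axis-aligned; the map (x,y)→(u,v) scales areas by 2.
u-values: 0, -3, 8; range = 8 − (-3) = 11.
v-values: 12, -3, 2; range = 12 − (-3) = 15.
Area = (11 × 15) / 2 = 82.5.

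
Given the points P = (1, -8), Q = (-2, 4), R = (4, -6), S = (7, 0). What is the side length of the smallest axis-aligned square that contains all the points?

12

The bounding box has width 9 and height 12.
An axis-aligned square enclosing the set must have side ≥ max(width, height).
So the minimum side is max(9, 12) = 12.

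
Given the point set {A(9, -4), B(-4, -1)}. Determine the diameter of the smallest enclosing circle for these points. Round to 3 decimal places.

13.342

The smallest circle enclosing two points has them as diameter endpoints.
Centre = midpoint = (2.5, -2.5); r² = |AB|²/4 = 178/4 = 44.5.
Diameter = 2r = 2√(44.5) ≈ 13.342.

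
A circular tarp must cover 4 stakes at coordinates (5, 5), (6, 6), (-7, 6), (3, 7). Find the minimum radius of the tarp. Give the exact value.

A smallest enclosing disk is always determined by at most three of the input points on its boundary.
The farthest pair is (6, 6)–(-7, 6) with squared distance 169. The circle on this segment as diameter has centre (-0.5, 6) and r² = 169/4 = 42.25.
Check (5, 5): distance² to centre = 31.25 ≤ 42.25, so it lies inside.
All remaining points lie in this disk, and no smaller disk contains both endpoints, so this is the minimum enclosing circle.
r = √(42.25) = 6.5.

6.5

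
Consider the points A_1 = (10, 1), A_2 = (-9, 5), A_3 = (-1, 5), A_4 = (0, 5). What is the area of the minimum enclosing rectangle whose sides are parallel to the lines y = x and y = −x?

172.5

In coordinates u = x + y, v = x − y the rectangle is axis-aligned; the map (x,y)→(u,v) scales areas by 2.
u-values: 11, -4, 4, 5; range = 11 − (-4) = 15.
v-values: 9, -14, -6, -5; range = 9 − (-14) = 23.
Area = (15 × 23) / 2 = 172.5.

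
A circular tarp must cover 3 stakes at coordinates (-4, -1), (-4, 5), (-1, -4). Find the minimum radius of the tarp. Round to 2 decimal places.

4.74

Call the three points A, B, C in the order given.
Side lengths²: AB² = 36, AC² = 18, BC² = 90.
Since BC² = 90 ≥ 36 + 18 = 54, the angle opposite BC is not acute, so the smallest enclosing circle has BC as diameter.
Centre = midpoint of BC = (-2.5, 0.5), r² = 90/4 = 22.5.
r = √(22.5) ≈ 4.74.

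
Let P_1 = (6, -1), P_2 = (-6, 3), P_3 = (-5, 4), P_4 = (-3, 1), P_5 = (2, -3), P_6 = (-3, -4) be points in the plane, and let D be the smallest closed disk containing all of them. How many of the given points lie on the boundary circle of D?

2

The farthest pair is P_1–P_2 with squared distance 160. The circle on this segment as diameter has centre (0, 1) and r² = 160/4 = 40.
Check P_3: distance² to centre = 34 ≤ 40, so it lies inside.
All remaining points lie in this disk, and no smaller disk contains both endpoints, so this is the minimum enclosing circle.
The points at distance exactly r from the centre are P_1, P_2 — 2 points.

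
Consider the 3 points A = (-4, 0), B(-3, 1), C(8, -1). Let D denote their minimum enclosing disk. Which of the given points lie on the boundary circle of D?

A, C

Side lengths²: AB² = 2, AC² = 145, BC² = 125.
Since AC² = 145 ≥ 125 + 2 = 127, the angle opposite AC is not acute, so the smallest enclosing circle has AC as diameter.
Centre = midpoint of AC = (2, -0.5), r² = 145/4 = 36.25.
The points at distance exactly r from the centre are A, C — 2 points.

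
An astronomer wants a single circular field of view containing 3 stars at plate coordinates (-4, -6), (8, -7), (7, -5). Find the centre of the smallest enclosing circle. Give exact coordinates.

(2, -6.5)

Call the three points A, B, C in the order given.
Side lengths²: AB² = 145, AC² = 122, BC² = 5.
Since AB² = 145 ≥ 122 + 5 = 127, the angle opposite AB is not acute, so the smallest enclosing circle has AB as diameter.
Centre = midpoint of AB = (2, -6.5), r² = 145/4 = 36.25.
Centre = (2, -6.5).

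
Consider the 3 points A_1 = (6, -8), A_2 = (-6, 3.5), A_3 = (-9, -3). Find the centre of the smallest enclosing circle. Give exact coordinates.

Side lengths²: A_1A_2² = 276.25, A_1A_3² = 250, A_2A_3² = 51.25.
Since A_1A_2² = 276.25 < 250 + 51.25 = 301.25, the triangle is acute, so the smallest enclosing circle is the circumcircle.
Circumcentre = (-23/36, -35/12), r² = 45305/648.
Centre = (-23/36, -35/12).

(-23/36, -35/12)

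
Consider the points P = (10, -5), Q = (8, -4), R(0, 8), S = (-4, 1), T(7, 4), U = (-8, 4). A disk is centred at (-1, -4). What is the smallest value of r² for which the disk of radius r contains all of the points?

145

The required radius is the distance from (-1, -4) to the farthest point.
Squared distances: 122, 81, 145, 34, 128, 113.
Maximum is 145, attained at R.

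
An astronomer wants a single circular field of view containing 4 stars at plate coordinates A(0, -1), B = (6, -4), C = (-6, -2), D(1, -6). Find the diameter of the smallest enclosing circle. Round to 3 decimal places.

12.166

The minimum enclosing circle of a finite set is fixed by two of the points (as a diameter) or three (as a circumcircle).
The farthest pair is B–C with squared distance 148. The circle on this segment as diameter has centre (0, -3) and r² = 148/4 = 37.
Check A: distance² to centre = 4 ≤ 37, so it lies inside.
All remaining points lie in this disk, and no smaller disk contains both endpoints, so this is the minimum enclosing circle.
Diameter = 2r = 2√37 ≈ 12.166.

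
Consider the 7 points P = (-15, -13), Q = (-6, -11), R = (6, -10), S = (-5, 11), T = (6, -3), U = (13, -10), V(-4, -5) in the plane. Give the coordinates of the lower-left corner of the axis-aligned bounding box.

x-range [-15, 13], y-range [-13, 11].
The lower-left corner is (-15, -13).

(-15, -13)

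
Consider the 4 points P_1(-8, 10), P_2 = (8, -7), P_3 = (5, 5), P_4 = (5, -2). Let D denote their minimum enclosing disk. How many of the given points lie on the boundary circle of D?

The farthest pair is P_1–P_2 with squared distance 545. The circle on this segment as diameter has centre (0, 1.5) and r² = 545/4 = 136.25.
Check P_3: distance² to centre = 37.25 ≤ 136.25, so it lies inside.
All remaining points lie in this disk, and no smaller disk contains both endpoints, so this is the minimum enclosing circle.
The points at distance exactly r from the centre are P_1, P_2 — 2 points.

2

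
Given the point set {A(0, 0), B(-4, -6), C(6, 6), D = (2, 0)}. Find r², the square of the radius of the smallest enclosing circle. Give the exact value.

61

By Welzl's lemma the MEC is supported by two points (diametrically opposite) or three points (on a circumcircle).
The farthest pair is B–C with squared distance 244. The circle on this segment as diameter has centre (1, 0) and r² = 244/4 = 61.
Check A: distance² to centre = 1 ≤ 61, so it lies inside.
All remaining points lie in this disk, and no smaller disk contains both endpoints, so this is the minimum enclosing circle.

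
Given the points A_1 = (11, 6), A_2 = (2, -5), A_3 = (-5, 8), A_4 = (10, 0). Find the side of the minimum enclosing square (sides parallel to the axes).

The bounding box has width 16 and height 13.
An axis-aligned square enclosing the set must have side ≥ max(width, height).
So the minimum side is max(16, 13) = 16.

16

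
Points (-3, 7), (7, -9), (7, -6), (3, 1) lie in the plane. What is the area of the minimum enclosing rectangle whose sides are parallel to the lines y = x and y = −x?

In coordinates u = x + y, v = x − y the rectangle is axis-aligned; the map (x,y)→(u,v) scales areas by 2.
u-values: 4, -2, 1, 4; range = 4 − (-2) = 6.
v-values: -10, 16, 13, 2; range = 16 − (-10) = 26.
Area = (6 × 26) / 2 = 78.

78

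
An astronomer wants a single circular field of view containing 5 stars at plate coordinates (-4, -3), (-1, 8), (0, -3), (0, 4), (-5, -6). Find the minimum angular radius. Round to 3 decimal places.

7.280

The minimum enclosing circle of a finite set is fixed by two of the points (as a diameter) or three (as a circumcircle).
The farthest pair is (-1, 8)–(-5, -6) with squared distance 212. The circle on this segment as diameter has centre (-3, 1) and r² = 212/4 = 53.
Check (-4, -3): distance² to centre = 17 ≤ 53, so it lies inside.
All remaining points lie in this disk, and no smaller disk contains both endpoints, so this is the minimum enclosing circle.
r = √53 ≈ 7.280.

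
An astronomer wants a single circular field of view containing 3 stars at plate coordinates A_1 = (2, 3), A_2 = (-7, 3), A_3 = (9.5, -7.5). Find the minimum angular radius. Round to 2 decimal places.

9.78

Side lengths²: A_1A_2² = 81, A_1A_3² = 166.5, A_2A_3² = 382.5.
Since A_2A_3² = 382.5 ≥ 166.5 + 81 = 247.5, the angle opposite A_2A_3 is not acute, so the smallest enclosing circle has A_2A_3 as diameter.
Centre = midpoint of A_2A_3 = (1.25, -2.25), r² = 382.5/4 = 95.625.
r = √(95.625) ≈ 9.78.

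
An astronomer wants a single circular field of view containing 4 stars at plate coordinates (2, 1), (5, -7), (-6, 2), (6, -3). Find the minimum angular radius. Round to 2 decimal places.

7.11

A smallest enclosing disk is always determined by at most three of the input points on its boundary.
The farthest pair is (5, -7)–(-6, 2) with squared distance 202. The circle on this segment as diameter has centre (-0.5, -2.5) and r² = 202/4 = 50.5.
Check (2, 1): distance² to centre = 18.5 ≤ 50.5, so it lies inside.
All remaining points lie in this disk, and no smaller disk contains both endpoints, so this is the minimum enclosing circle.
r = √(50.5) ≈ 7.11.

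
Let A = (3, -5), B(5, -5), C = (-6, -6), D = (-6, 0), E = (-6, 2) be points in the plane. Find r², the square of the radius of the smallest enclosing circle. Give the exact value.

5185/121

The minimum enclosing circle is determined by three boundary points: B, C, E.
Their circumcentre is (-9/11, -2) with r² = 5185/121.
The farthest remaining point D is at distance² 3733/121 ≤ 5185/121.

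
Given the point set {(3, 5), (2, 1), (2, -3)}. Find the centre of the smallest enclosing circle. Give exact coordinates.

(2.5, 1)

Call the three points A, B, C in the order given.
Side lengths²: AB² = 17, AC² = 65, BC² = 16.
Since AC² = 65 ≥ 17 + 16 = 33, the angle opposite AC is not acute, so the smallest enclosing circle has AC as diameter.
Centre = midpoint of AC = (2.5, 1), r² = 65/4 = 16.25.
Centre = (2.5, 1).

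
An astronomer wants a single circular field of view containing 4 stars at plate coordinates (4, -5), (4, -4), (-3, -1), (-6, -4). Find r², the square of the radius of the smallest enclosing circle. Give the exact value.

25.25

A smallest enclosing disk is always determined by at most three of the input points on its boundary.
The farthest pair is (4, -5)–(-6, -4) with squared distance 101. The circle on this segment as diameter has centre (-1, -4.5) and r² = 101/4 = 25.25.
Check (4, -4): distance² to centre = 25.25 ≤ 25.25, so it lies inside.
All remaining points lie in this disk, and no smaller disk contains both endpoints, so this is the minimum enclosing circle.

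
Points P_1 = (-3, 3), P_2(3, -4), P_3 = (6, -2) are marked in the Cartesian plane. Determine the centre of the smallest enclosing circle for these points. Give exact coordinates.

(1.5, 0.5)

Side lengths²: P_1P_2² = 85, P_1P_3² = 106, P_2P_3² = 13.
Since P_1P_3² = 106 ≥ 85 + 13 = 98, the angle opposite P_1P_3 is not acute, so the smallest enclosing circle has P_1P_3 as diameter.
Centre = midpoint of P_1P_3 = (1.5, 0.5), r² = 106/4 = 26.5.
Centre = (1.5, 0.5).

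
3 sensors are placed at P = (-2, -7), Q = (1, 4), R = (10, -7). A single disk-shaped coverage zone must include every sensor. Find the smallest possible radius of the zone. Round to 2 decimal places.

Side lengths²: PQ² = 130, PR² = 144, QR² = 202.
Since QR² = 202 < 144 + 130 = 274, the triangle is acute, so the smallest enclosing circle is the circumcircle.
Circumcentre = (4, -30/11), r² = 6565/121.
r = √(6565/121) ≈ 7.37.

7.37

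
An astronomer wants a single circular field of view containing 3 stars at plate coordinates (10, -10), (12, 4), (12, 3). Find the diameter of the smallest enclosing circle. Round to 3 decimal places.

Call the three points A, B, C in the order given.
Side lengths²: AB² = 200, AC² = 173, BC² = 1.
Since AB² = 200 ≥ 173 + 1 = 174, the angle opposite AB is not acute, so the smallest enclosing circle has AB as diameter.
Centre = midpoint of AB = (11, -3), r² = 200/4 = 50.
Diameter = 2r = 2√50 ≈ 14.142.

14.142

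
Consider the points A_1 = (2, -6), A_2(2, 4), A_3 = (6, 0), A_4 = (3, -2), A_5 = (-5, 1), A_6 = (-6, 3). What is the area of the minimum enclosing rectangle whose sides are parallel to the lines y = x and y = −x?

85

In coordinates u = x + y, v = x − y the rectangle is axis-aligned; the map (x,y)→(u,v) scales areas by 2.
u-values: -4, 6, 6, 1, -4, -3; range = 6 − (-4) = 10.
v-values: 8, -2, 6, 5, -6, -9; range = 8 − (-9) = 17.
Area = (10 × 17) / 2 = 85.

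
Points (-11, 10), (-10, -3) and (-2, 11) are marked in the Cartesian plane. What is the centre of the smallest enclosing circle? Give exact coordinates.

(-6, 4)

Call the three points A, B, C in the order given.
Side lengths²: AB² = 170, AC² = 82, BC² = 260.
Since BC² = 260 ≥ 170 + 82 = 252, the angle opposite BC is not acute, so the smallest enclosing circle has BC as diameter.
Centre = midpoint of BC = (-6, 4), r² = 260/4 = 65.
Centre = (-6, 4).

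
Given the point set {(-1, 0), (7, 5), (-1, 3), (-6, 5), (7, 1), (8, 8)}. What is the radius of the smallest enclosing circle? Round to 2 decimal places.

7.25

A smallest enclosing disk is always determined by at most three of the input points on its boundary.
The minimum enclosing circle is determined by three boundary points: (-6, 5), (7, 1), (8, 8).
Their circumcentre is (47/38, 205/38) with r² = 37925/722.
The farthest remaining point (-1, 0) is at distance² 24625/722 ≤ 37925/722.
r = √(37925/722) ≈ 7.25.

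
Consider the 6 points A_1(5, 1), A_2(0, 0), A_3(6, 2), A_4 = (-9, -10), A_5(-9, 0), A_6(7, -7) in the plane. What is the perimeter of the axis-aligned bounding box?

Width = max x − min x = 7 − (-9) = 16.
Height = max y − min y = 2 − (-10) = 12.
Perimeter = 2(16 + 12) = 56.

56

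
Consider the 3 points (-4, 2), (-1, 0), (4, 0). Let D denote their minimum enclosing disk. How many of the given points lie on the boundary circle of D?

Call the three points A, B, C in the order given.
Side lengths²: AB² = 13, AC² = 68, BC² = 25.
Since AC² = 68 ≥ 25 + 13 = 38, the angle opposite AC is not acute, so the smallest enclosing circle has AC as diameter.
Centre = midpoint of AC = (0, 1), r² = 68/4 = 17.
The points at distance exactly r from the centre are (-4, 2), (4, 0) — 2 points.

2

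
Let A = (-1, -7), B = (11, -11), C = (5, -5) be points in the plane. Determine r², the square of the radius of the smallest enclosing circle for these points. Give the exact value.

40

Side lengths²: AB² = 160, AC² = 40, BC² = 72.
Since AB² = 160 ≥ 72 + 40 = 112, the angle opposite AB is not acute, so the smallest enclosing circle has AB as diameter.
Centre = midpoint of AB = (5, -9), r² = 160/4 = 40.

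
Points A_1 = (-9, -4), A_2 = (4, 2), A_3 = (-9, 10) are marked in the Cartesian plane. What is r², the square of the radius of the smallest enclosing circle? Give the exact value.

Side lengths²: A_1A_2² = 205, A_1A_3² = 196, A_2A_3² = 233.
Since A_2A_3² = 233 < 205 + 196 = 401, the triangle is acute, so the smallest enclosing circle is the circumcircle.
Circumcentre = (-113/26, 3), r² = 47765/676.

47765/676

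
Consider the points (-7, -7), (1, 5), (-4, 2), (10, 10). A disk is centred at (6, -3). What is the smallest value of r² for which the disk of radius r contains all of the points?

The required radius is the distance from (6, -3) to the farthest point.
Squared distances: 185, 89, 125, 185.
Maximum is 185, attained at (-7, -7).

185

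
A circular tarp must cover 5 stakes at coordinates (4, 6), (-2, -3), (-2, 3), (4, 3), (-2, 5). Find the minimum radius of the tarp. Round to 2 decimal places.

The farthest pair is (4, 6)–(-2, -3) with squared distance 117. The circle on this segment as diameter has centre (1, 1.5) and r² = 117/4 = 29.25.
Check (-2, 3): distance² to centre = 11.25 ≤ 29.25, so it lies inside.
All remaining points lie in this disk, and no smaller disk contains both endpoints, so this is the minimum enclosing circle.
r = √(29.25) ≈ 5.41.

5.41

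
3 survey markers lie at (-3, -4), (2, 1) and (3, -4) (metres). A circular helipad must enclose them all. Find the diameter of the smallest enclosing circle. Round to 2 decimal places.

Call the three points A, B, C in the order given.
Side lengths²: AB² = 50, AC² = 36, BC² = 26.
Since AB² = 50 < 36 + 26 = 62, the triangle is acute, so the smallest enclosing circle is the circumcircle.
Circumcentre = (0, -2), r² = 13.
Diameter = 2r = 2√13 ≈ 7.21.

7.21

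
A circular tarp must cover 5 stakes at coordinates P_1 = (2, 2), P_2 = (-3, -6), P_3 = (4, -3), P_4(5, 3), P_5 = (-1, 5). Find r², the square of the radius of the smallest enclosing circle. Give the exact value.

By Welzl's lemma the MEC is supported by two points (diametrically opposite) or three points (on a circumcircle).
The minimum enclosing circle is determined by three boundary points: P_2, P_4, P_5.
Their circumcentre is (5/14, -13/14) with r² = 3625/98.
The farthest remaining point P_3 is at distance² 1721/98 ≤ 3625/98.

3625/98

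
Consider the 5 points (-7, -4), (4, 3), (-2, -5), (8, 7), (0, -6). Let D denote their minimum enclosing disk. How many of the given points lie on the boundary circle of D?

The minimum enclosing circle of a finite set is fixed by two of the points (as a diameter) or three (as a circumcircle).
The farthest pair is (-7, -4)–(8, 7) with squared distance 346. The circle on this segment as diameter has centre (0.5, 1.5) and r² = 346/4 = 86.5.
Check (4, 3): distance² to centre = 14.5 ≤ 86.5, so it lies inside.
All remaining points lie in this disk, and no smaller disk contains both endpoints, so this is the minimum enclosing circle.
The points at distance exactly r from the centre are (-7, -4), (8, 7) — 2 points.

2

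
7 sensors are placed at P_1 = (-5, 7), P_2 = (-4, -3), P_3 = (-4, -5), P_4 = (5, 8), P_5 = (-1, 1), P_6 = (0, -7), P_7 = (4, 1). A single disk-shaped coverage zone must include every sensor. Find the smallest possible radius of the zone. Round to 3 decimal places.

The minimum enclosing circle of a finite set is fixed by two of the points (as a diameter) or three (as a circumcircle).
The minimum enclosing circle is determined by three boundary points: P_1, P_4, P_6.
Their circumcentre is (37/58, 65/58) with r² = 111605/1682.
The farthest remaining point P_3 is at distance² 99193/1682 ≤ 111605/1682.
r = √(111605/1682) ≈ 8.146.

8.146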